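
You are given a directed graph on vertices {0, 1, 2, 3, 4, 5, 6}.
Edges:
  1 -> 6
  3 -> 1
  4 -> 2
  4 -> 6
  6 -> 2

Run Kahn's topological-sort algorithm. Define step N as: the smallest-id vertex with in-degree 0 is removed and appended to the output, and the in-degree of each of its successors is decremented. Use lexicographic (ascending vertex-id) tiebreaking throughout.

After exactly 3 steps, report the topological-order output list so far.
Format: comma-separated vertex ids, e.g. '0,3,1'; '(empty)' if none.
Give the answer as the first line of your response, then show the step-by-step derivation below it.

0,3,1

step 1: output 0; order=[0]; indeg=(0,1,2,0,0,0,2)
step 2: output 3; order=[0,3]; indeg=(0,0,2,0,0,0,2)
step 3: output 1; order=[0,3,1]; indeg=(0,0,2,0,0,0,1)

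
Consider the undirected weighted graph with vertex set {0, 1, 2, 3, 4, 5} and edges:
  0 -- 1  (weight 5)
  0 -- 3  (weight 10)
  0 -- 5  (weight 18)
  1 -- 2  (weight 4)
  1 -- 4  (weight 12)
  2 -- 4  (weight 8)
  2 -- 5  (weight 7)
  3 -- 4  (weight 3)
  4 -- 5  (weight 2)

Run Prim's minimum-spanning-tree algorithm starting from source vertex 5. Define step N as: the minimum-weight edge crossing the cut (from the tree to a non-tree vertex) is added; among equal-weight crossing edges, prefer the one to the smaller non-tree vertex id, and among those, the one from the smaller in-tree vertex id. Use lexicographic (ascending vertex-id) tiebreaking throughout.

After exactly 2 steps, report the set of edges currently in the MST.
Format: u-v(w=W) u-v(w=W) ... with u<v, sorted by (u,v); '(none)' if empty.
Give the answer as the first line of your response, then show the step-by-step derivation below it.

3-4(w=3) 4-5(w=2)

step 1: add edge 4-5 (w=2); MST = {4-5(w=2)}
step 2: add edge 3-4 (w=3); MST = {3-4(w=3) 4-5(w=2)}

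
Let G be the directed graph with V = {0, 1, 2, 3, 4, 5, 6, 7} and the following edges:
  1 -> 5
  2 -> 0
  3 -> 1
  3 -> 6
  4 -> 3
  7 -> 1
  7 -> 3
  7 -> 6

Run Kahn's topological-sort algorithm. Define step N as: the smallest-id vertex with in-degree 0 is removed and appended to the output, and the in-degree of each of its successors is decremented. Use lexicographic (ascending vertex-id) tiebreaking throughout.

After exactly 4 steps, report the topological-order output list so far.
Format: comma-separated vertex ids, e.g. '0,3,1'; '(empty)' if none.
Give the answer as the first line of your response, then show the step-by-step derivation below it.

2,0,4,7

step 1: output 2; order=[2]; indeg=(0,2,0,2,0,1,2,0)
step 2: output 0; order=[2,0]; indeg=(0,2,0,2,0,1,2,0)
step 3: output 4; order=[2,0,4]; indeg=(0,2,0,1,0,1,2,0)
step 4: output 7; order=[2,0,4,7]; indeg=(0,1,0,0,0,1,1,0)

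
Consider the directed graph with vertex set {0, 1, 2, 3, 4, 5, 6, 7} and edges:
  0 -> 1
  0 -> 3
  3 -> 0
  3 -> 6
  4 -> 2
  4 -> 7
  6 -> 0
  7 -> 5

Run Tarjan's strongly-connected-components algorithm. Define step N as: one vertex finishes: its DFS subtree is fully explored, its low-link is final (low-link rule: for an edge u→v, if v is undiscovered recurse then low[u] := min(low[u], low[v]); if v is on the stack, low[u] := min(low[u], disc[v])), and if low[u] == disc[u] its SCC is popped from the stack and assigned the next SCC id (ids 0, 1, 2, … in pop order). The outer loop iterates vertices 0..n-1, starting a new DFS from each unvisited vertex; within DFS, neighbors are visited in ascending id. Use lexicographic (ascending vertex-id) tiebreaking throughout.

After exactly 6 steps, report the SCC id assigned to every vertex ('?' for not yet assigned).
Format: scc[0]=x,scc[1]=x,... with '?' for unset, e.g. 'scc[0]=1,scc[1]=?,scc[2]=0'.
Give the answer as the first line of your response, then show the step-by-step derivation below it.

scc[0]=1,scc[1]=0,scc[2]=2,scc[3]=1,scc[4]=?,scc[5]=3,scc[6]=1,scc[7]=?

step 1: low=(low[0]=0,low[1]=1,low[2]=?,low[3]=?,low[4]=?,low[5]=?,low[6]=?,low[7]=?); scc=(scc[0]=?,scc[1]=0,scc[2]=?,scc[3]=?,scc[4]=?,scc[5]=?,scc[6]=?,scc[7]=?)
step 2: low=(low[0]=0,low[1]=1,low[2]=?,low[3]=0,low[4]=?,low[5]=?,low[6]=0,low[7]=?); scc=(scc[0]=?,scc[1]=0,scc[2]=?,scc[3]=?,scc[4]=?,scc[5]=?,scc[6]=?,scc[7]=?)
step 3: low=(low[0]=0,low[1]=1,low[2]=?,low[3]=0,low[4]=?,low[5]=?,low[6]=0,low[7]=?); scc=(scc[0]=?,scc[1]=0,scc[2]=?,scc[3]=?,scc[4]=?,scc[5]=?,scc[6]=?,scc[7]=?)
step 4: low=(low[0]=0,low[1]=1,low[2]=?,low[3]=0,low[4]=?,low[5]=?,low[6]=0,low[7]=?); scc=(scc[0]=1,scc[1]=0,scc[2]=?,scc[3]=1,scc[4]=?,scc[5]=?,scc[6]=1,scc[7]=?)
step 5: low=(low[0]=0,low[1]=1,low[2]=4,low[3]=0,low[4]=?,low[5]=?,low[6]=0,low[7]=?); scc=(scc[0]=1,scc[1]=0,scc[2]=2,scc[3]=1,scc[4]=?,scc[5]=?,scc[6]=1,scc[7]=?)
step 6: low=(low[0]=0,low[1]=1,low[2]=4,low[3]=0,low[4]=5,low[5]=7,low[6]=0,low[7]=6); scc=(scc[0]=1,scc[1]=0,scc[2]=2,scc[3]=1,scc[4]=?,scc[5]=3,scc[6]=1,scc[7]=?)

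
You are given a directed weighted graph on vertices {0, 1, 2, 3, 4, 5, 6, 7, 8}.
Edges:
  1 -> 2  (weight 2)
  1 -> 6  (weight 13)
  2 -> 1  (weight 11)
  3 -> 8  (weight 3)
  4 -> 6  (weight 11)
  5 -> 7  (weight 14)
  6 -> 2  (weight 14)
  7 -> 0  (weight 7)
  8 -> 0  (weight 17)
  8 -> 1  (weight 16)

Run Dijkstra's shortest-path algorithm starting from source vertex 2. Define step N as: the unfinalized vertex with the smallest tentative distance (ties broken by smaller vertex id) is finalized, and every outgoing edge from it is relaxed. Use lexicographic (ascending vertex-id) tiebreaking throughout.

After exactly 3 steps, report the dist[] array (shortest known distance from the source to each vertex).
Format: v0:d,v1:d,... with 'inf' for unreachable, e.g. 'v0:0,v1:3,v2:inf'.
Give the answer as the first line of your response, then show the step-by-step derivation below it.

v0:inf,v1:11,v2:0,v3:inf,v4:inf,v5:inf,v6:24,v7:inf,v8:inf

step 1: dist = v0:inf,v1:11,v2:0,v3:inf,v4:inf,v5:inf,v6:inf,v7:inf,v8:inf
step 2: dist = v0:inf,v1:11,v2:0,v3:inf,v4:inf,v5:inf,v6:24,v7:inf,v8:inf
step 3: dist = v0:inf,v1:11,v2:0,v3:inf,v4:inf,v5:inf,v6:24,v7:inf,v8:inf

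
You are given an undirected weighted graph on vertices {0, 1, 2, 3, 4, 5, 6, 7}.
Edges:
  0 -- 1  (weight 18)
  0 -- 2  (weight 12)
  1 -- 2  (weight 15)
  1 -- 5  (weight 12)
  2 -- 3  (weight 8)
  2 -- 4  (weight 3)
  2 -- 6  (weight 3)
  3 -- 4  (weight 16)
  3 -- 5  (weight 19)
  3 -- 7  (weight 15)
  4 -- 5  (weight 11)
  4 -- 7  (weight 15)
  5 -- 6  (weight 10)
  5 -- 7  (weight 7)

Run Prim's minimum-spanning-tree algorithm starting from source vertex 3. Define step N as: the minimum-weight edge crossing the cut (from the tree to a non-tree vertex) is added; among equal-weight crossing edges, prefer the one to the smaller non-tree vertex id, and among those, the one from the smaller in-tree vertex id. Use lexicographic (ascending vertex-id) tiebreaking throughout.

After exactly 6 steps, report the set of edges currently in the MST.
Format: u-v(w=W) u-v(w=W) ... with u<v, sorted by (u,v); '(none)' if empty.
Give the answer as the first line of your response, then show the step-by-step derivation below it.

0-2(w=12) 2-3(w=8) 2-4(w=3) 2-6(w=3) 5-6(w=10) 5-7(w=7)

step 1: add edge 2-3 (w=8); MST = {2-3(w=8)}
step 2: add edge 2-4 (w=3); MST = {2-3(w=8) 2-4(w=3)}
step 3: add edge 2-6 (w=3); MST = {2-3(w=8) 2-4(w=3) 2-6(w=3)}
step 4: add edge 5-6 (w=10); MST = {2-3(w=8) 2-4(w=3) 2-6(w=3) 5-6(w=10)}
step 5: add edge 5-7 (w=7); MST = {2-3(w=8) 2-4(w=3) 2-6(w=3) 5-6(w=10) 5-7(w=7)}
step 6: add edge 0-2 (w=12); MST = {0-2(w=12) 2-3(w=8) 2-4(w=3) 2-6(w=3) 5-6(w=10) 5-7(w=7)}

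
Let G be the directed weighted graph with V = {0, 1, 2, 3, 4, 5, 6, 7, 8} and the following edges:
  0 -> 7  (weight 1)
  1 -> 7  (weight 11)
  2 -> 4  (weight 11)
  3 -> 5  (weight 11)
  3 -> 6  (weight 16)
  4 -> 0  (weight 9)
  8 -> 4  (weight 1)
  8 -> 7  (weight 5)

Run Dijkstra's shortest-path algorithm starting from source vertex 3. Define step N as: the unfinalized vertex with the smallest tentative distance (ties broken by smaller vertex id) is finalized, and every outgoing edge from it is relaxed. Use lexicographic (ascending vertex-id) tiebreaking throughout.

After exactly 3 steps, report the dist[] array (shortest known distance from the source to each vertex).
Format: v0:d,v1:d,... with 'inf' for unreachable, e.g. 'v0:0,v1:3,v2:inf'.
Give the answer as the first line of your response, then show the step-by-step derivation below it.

v0:inf,v1:inf,v2:inf,v3:0,v4:inf,v5:11,v6:16,v7:inf,v8:inf

step 1: dist = v0:inf,v1:inf,v2:inf,v3:0,v4:inf,v5:11,v6:16,v7:inf,v8:inf
step 2: dist = v0:inf,v1:inf,v2:inf,v3:0,v4:inf,v5:11,v6:16,v7:inf,v8:inf
step 3: dist = v0:inf,v1:inf,v2:inf,v3:0,v4:inf,v5:11,v6:16,v7:inf,v8:inf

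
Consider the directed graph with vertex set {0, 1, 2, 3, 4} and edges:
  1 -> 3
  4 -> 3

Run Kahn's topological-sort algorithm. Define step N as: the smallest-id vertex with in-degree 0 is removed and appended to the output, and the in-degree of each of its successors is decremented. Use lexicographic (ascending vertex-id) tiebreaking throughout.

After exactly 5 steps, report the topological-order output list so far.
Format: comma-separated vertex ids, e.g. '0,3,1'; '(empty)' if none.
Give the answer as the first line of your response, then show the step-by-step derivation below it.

0,1,2,4,3

step 1: output 0; order=[0]; indeg=(0,0,0,2,0)
step 2: output 1; order=[0,1]; indeg=(0,0,0,1,0)
step 3: output 2; order=[0,1,2]; indeg=(0,0,0,1,0)
step 4: output 4; order=[0,1,2,4]; indeg=(0,0,0,0,0)
step 5: output 3; order=[0,1,2,4,3]; indeg=(0,0,0,0,0)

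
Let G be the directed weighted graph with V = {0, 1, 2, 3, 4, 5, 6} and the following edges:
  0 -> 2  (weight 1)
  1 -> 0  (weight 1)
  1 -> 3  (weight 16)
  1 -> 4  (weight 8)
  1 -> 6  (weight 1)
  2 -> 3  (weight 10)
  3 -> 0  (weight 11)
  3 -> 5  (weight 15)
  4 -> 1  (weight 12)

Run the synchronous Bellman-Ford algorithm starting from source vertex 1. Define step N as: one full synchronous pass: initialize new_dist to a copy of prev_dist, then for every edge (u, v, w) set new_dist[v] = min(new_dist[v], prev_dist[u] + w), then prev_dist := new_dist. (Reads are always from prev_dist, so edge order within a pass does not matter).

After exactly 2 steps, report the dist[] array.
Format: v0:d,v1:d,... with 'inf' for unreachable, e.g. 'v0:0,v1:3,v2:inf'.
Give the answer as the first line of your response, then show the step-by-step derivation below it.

v0:1,v1:0,v2:2,v3:16,v4:8,v5:31,v6:1

step 1: dist = v0:1,v1:0,v2:inf,v3:16,v4:8,v5:inf,v6:1
step 2: dist = v0:1,v1:0,v2:2,v3:16,v4:8,v5:31,v6:1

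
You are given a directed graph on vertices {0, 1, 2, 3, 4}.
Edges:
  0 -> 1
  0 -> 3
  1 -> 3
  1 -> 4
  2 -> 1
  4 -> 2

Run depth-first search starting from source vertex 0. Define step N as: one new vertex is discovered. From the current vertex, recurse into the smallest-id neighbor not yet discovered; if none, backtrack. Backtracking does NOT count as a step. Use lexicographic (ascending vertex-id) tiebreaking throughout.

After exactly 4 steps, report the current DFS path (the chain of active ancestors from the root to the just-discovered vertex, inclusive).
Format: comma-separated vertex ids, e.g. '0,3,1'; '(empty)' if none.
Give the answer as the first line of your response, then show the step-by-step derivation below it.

0,1,4

step 1: discover 0; path=0; order=0
step 2: discover 1; path=0>1; order=0,1
step 3: discover 3; path=0>1>3; order=0,1,3
step 4: discover 4; path=0>1>4; order=0,1,3,4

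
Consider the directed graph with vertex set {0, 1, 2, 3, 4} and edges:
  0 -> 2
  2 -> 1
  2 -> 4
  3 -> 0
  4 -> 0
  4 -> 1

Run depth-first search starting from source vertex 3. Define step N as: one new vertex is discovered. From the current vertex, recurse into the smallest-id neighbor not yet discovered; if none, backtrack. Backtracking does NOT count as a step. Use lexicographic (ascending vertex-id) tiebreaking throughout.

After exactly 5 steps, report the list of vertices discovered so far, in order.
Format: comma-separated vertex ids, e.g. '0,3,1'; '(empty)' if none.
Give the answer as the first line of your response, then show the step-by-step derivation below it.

3,0,2,1,4

step 1: discover 3; path=3; order=3
step 2: discover 0; path=3>0; order=3,0
step 3: discover 2; path=3>0>2; order=3,0,2
step 4: discover 1; path=3>0>2>1; order=3,0,2,1
step 5: discover 4; path=3>0>2>4; order=3,0,2,1,4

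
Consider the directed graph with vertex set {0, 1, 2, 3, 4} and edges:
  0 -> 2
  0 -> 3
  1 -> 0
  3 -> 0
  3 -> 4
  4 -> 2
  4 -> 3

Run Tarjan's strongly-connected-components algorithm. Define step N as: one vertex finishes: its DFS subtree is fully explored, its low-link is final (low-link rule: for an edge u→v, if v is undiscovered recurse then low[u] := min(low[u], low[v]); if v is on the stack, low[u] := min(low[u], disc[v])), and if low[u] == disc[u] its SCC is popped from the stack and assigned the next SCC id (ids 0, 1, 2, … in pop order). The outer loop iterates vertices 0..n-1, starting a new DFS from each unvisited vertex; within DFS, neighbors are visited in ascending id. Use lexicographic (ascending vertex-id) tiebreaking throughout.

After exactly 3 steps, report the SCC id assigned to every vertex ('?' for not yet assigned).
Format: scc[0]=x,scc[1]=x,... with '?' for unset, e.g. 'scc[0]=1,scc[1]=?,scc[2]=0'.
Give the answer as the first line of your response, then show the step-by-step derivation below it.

scc[0]=?,scc[1]=?,scc[2]=0,scc[3]=?,scc[4]=?

step 1: low=(low[0]=0,low[1]=?,low[2]=1,low[3]=?,low[4]=?); scc=(scc[0]=?,scc[1]=?,scc[2]=0,scc[3]=?,scc[4]=?)
step 2: low=(low[0]=0,low[1]=?,low[2]=1,low[3]=0,low[4]=2); scc=(scc[0]=?,scc[1]=?,scc[2]=0,scc[3]=?,scc[4]=?)
step 3: low=(low[0]=0,low[1]=?,low[2]=1,low[3]=0,low[4]=2); scc=(scc[0]=?,scc[1]=?,scc[2]=0,scc[3]=?,scc[4]=?)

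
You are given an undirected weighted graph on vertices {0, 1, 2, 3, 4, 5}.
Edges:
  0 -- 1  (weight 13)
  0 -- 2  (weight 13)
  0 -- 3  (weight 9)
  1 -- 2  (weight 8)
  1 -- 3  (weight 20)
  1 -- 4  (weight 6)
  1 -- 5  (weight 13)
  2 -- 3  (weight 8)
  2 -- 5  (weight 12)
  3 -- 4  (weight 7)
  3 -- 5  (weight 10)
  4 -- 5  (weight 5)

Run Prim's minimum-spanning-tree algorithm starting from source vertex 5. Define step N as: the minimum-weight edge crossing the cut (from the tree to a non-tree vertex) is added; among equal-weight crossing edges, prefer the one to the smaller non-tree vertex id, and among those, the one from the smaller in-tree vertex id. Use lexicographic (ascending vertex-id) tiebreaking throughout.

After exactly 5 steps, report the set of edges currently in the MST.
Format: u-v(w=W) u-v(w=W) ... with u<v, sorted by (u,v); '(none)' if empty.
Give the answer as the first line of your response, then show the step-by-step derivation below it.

0-3(w=9) 1-2(w=8) 1-4(w=6) 3-4(w=7) 4-5(w=5)

step 1: add edge 4-5 (w=5); MST = {4-5(w=5)}
step 2: add edge 1-4 (w=6); MST = {1-4(w=6) 4-5(w=5)}
step 3: add edge 3-4 (w=7); MST = {1-4(w=6) 3-4(w=7) 4-5(w=5)}
step 4: add edge 1-2 (w=8); MST = {1-2(w=8) 1-4(w=6) 3-4(w=7) 4-5(w=5)}
step 5: add edge 0-3 (w=9); MST = {0-3(w=9) 1-2(w=8) 1-4(w=6) 3-4(w=7) 4-5(w=5)}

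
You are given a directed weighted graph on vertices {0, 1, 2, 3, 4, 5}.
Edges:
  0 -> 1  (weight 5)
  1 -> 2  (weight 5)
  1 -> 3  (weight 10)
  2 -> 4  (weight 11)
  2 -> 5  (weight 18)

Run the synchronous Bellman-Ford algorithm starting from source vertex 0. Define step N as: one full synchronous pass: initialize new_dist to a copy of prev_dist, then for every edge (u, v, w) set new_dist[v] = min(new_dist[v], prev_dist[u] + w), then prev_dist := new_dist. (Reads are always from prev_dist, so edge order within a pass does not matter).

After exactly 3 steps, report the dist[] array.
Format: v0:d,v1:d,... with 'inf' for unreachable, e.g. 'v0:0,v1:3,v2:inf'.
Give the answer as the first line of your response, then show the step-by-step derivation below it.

v0:0,v1:5,v2:10,v3:15,v4:21,v5:28

step 1: dist = v0:0,v1:5,v2:inf,v3:inf,v4:inf,v5:inf
step 2: dist = v0:0,v1:5,v2:10,v3:15,v4:inf,v5:inf
step 3: dist = v0:0,v1:5,v2:10,v3:15,v4:21,v5:28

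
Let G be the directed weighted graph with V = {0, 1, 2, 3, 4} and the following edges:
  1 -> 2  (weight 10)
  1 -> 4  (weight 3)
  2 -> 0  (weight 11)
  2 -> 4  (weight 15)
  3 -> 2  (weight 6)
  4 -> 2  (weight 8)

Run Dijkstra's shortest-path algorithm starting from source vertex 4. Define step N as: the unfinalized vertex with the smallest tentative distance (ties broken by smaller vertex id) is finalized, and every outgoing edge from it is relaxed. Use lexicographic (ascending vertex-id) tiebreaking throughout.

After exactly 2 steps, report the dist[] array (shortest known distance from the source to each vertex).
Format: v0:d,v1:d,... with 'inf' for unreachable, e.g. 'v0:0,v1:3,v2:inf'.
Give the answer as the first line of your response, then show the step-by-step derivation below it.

v0:19,v1:inf,v2:8,v3:inf,v4:0

step 1: dist = v0:inf,v1:inf,v2:8,v3:inf,v4:0
step 2: dist = v0:19,v1:inf,v2:8,v3:inf,v4:0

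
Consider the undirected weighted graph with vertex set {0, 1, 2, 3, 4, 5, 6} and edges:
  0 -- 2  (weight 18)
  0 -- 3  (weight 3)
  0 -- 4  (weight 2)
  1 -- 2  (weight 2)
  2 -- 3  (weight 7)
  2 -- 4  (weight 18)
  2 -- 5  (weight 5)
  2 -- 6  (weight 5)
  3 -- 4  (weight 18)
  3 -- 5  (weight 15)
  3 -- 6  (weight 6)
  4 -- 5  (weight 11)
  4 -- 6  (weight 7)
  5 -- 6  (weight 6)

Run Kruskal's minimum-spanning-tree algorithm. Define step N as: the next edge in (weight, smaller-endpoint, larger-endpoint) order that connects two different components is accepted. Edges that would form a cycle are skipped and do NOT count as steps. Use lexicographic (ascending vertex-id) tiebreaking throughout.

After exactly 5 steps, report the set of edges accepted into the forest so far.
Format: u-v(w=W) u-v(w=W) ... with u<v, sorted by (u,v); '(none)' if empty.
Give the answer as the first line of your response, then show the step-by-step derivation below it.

0-3(w=3) 0-4(w=2) 1-2(w=2) 2-5(w=5) 2-6(w=5)

step 1: add edge 0-4 (w=2); MST = {0-4(w=2)}
step 2: add edge 1-2 (w=2); MST = {0-4(w=2) 1-2(w=2)}
step 3: add edge 0-3 (w=3); MST = {0-3(w=3) 0-4(w=2) 1-2(w=2)}
step 4: add edge 2-5 (w=5); MST = {0-3(w=3) 0-4(w=2) 1-2(w=2) 2-5(w=5)}
step 5: add edge 2-6 (w=5); MST = {0-3(w=3) 0-4(w=2) 1-2(w=2) 2-5(w=5) 2-6(w=5)}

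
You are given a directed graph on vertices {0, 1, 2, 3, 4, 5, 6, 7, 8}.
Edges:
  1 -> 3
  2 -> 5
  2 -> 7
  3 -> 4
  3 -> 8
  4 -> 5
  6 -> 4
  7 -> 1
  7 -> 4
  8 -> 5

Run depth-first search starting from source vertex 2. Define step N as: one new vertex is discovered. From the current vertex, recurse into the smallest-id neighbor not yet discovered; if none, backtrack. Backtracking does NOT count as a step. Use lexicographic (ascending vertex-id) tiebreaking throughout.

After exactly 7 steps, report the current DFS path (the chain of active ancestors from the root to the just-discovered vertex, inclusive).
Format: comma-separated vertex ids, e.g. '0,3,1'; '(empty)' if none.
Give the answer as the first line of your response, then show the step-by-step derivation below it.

2,7,1,3,8

step 1: discover 2; path=2; order=2
step 2: discover 5; path=2>5; order=2,5
step 3: discover 7; path=2>7; order=2,5,7
step 4: discover 1; path=2>7>1; order=2,5,7,1
step 5: discover 3; path=2>7>1>3; order=2,5,7,1,3
step 6: discover 4; path=2>7>1>3>4; order=2,5,7,1,3,4
step 7: discover 8; path=2>7>1>3>8; order=2,5,7,1,3,4,8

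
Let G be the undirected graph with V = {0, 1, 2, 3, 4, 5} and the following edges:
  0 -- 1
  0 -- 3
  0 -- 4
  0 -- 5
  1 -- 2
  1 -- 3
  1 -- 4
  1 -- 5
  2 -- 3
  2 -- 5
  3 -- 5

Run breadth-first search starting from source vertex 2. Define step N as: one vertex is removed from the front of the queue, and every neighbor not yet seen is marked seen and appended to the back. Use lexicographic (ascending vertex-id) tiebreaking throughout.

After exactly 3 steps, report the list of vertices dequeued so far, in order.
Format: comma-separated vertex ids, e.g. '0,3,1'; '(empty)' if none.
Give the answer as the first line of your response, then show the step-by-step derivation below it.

2,1,3

step 1: dequeue 2; queue=[1,3,5]; order=2
step 2: dequeue 1; queue=[3,5,0,4]; order=2,1
step 3: dequeue 3; queue=[5,0,4]; order=2,1,3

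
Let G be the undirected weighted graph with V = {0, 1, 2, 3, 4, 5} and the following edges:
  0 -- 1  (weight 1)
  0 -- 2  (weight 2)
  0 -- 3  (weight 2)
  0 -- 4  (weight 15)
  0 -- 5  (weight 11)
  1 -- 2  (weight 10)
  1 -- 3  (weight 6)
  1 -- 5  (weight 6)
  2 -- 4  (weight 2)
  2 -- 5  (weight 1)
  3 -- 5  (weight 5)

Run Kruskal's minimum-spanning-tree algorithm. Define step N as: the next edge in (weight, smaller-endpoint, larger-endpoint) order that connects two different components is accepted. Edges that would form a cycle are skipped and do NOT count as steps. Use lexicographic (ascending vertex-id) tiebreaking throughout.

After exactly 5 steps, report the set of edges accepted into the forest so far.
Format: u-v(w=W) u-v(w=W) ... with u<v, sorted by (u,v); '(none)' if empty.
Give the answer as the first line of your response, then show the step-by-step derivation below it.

0-1(w=1) 0-2(w=2) 0-3(w=2) 2-4(w=2) 2-5(w=1)

step 1: add edge 0-1 (w=1); MST = {0-1(w=1)}
step 2: add edge 2-5 (w=1); MST = {0-1(w=1) 2-5(w=1)}
step 3: add edge 0-2 (w=2); MST = {0-1(w=1) 0-2(w=2) 2-5(w=1)}
step 4: add edge 0-3 (w=2); MST = {0-1(w=1) 0-2(w=2) 0-3(w=2) 2-5(w=1)}
step 5: add edge 2-4 (w=2); MST = {0-1(w=1) 0-2(w=2) 0-3(w=2) 2-4(w=2) 2-5(w=1)}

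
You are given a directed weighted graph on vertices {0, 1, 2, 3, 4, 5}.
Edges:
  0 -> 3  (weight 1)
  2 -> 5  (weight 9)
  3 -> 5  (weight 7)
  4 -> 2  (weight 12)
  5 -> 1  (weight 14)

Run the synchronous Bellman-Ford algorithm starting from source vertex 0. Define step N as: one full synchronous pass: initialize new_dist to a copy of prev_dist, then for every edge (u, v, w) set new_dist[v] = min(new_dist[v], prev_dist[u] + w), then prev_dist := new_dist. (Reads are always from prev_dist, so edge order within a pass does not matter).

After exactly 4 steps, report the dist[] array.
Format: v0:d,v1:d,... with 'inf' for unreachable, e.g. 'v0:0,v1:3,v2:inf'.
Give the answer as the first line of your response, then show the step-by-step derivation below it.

v0:0,v1:22,v2:inf,v3:1,v4:inf,v5:8

step 1: dist = v0:0,v1:inf,v2:inf,v3:1,v4:inf,v5:inf
step 2: dist = v0:0,v1:inf,v2:inf,v3:1,v4:inf,v5:8
step 3: dist = v0:0,v1:22,v2:inf,v3:1,v4:inf,v5:8
step 4: dist = v0:0,v1:22,v2:inf,v3:1,v4:inf,v5:8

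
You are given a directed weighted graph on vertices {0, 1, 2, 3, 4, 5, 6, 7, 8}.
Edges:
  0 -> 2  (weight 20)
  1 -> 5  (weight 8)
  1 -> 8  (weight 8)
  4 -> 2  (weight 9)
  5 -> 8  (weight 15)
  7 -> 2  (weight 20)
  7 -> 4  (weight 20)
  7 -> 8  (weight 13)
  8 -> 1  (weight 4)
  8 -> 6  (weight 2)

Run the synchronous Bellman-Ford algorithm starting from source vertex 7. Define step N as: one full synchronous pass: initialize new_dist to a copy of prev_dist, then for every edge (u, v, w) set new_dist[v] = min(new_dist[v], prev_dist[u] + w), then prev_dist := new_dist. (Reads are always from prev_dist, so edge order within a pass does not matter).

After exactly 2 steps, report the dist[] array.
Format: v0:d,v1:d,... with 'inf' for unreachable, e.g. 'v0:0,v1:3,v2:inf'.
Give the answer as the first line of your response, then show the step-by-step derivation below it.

v0:inf,v1:17,v2:20,v3:inf,v4:20,v5:inf,v6:15,v7:0,v8:13

step 1: dist = v0:inf,v1:inf,v2:20,v3:inf,v4:20,v5:inf,v6:inf,v7:0,v8:13
step 2: dist = v0:inf,v1:17,v2:20,v3:inf,v4:20,v5:inf,v6:15,v7:0,v8:13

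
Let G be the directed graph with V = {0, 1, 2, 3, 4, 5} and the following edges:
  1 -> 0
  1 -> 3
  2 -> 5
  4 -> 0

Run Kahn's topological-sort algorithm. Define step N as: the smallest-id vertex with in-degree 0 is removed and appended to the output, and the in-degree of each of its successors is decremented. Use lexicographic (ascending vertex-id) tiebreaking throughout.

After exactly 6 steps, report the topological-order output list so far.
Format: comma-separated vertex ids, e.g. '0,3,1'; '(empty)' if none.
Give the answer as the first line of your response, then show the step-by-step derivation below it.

1,2,3,4,0,5

step 1: output 1; order=[1]; indeg=(1,0,0,0,0,1)
step 2: output 2; order=[1,2]; indeg=(1,0,0,0,0,0)
step 3: output 3; order=[1,2,3]; indeg=(1,0,0,0,0,0)
step 4: output 4; order=[1,2,3,4]; indeg=(0,0,0,0,0,0)
step 5: output 0; order=[1,2,3,4,0]; indeg=(0,0,0,0,0,0)
step 6: output 5; order=[1,2,3,4,0,5]; indeg=(0,0,0,0,0,0)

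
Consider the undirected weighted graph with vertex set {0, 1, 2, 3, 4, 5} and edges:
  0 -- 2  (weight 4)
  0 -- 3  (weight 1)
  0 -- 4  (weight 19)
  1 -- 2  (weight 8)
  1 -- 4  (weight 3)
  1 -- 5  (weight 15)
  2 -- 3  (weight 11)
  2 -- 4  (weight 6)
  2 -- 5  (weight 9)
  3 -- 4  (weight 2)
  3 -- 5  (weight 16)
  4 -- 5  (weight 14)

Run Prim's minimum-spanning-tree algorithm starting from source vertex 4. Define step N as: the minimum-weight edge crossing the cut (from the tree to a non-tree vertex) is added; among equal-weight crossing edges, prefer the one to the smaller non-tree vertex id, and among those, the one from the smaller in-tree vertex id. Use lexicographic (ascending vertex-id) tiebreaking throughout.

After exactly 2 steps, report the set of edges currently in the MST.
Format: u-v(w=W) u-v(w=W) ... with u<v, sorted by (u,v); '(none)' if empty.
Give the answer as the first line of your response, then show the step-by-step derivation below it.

0-3(w=1) 3-4(w=2)

step 1: add edge 3-4 (w=2); MST = {3-4(w=2)}
step 2: add edge 0-3 (w=1); MST = {0-3(w=1) 3-4(w=2)}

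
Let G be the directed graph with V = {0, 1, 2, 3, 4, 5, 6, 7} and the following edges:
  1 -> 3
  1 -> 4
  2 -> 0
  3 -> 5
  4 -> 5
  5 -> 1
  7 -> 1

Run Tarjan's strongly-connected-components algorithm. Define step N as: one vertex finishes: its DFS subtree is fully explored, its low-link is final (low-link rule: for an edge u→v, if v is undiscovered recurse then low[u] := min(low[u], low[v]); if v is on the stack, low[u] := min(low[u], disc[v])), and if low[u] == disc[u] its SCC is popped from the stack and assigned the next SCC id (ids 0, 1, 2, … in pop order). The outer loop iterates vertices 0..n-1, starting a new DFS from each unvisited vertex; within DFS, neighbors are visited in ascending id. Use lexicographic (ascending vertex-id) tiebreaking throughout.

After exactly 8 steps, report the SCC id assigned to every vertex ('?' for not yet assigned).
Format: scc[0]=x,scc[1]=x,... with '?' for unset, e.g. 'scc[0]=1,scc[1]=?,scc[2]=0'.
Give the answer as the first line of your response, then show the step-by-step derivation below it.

scc[0]=0,scc[1]=1,scc[2]=2,scc[3]=1,scc[4]=1,scc[5]=1,scc[6]=3,scc[7]=4

step 1: low=(low[0]=0,low[1]=?,low[2]=?,low[3]=?,low[4]=?,low[5]=?,low[6]=?,low[7]=?); scc=(scc[0]=0,scc[1]=?,scc[2]=?,scc[3]=?,scc[4]=?,scc[5]=?,scc[6]=?,scc[7]=?)
step 2: low=(low[0]=0,low[1]=1,low[2]=?,low[3]=2,low[4]=?,low[5]=1,low[6]=?,low[7]=?); scc=(scc[0]=0,scc[1]=?,scc[2]=?,scc[3]=?,scc[4]=?,scc[5]=?,scc[6]=?,scc[7]=?)
step 3: low=(low[0]=0,low[1]=1,low[2]=?,low[3]=1,low[4]=?,low[5]=1,low[6]=?,low[7]=?); scc=(scc[0]=0,scc[1]=?,scc[2]=?,scc[3]=?,scc[4]=?,scc[5]=?,scc[6]=?,scc[7]=?)
step 4: low=(low[0]=0,low[1]=1,low[2]=?,low[3]=1,low[4]=3,low[5]=1,low[6]=?,low[7]=?); scc=(scc[0]=0,scc[1]=?,scc[2]=?,scc[3]=?,scc[4]=?,scc[5]=?,scc[6]=?,scc[7]=?)
step 5: low=(low[0]=0,low[1]=1,low[2]=?,low[3]=1,low[4]=3,low[5]=1,low[6]=?,low[7]=?); scc=(scc[0]=0,scc[1]=1,scc[2]=?,scc[3]=1,scc[4]=1,scc[5]=1,scc[6]=?,scc[7]=?)
step 6: low=(low[0]=0,low[1]=1,low[2]=5,low[3]=1,low[4]=3,low[5]=1,low[6]=?,low[7]=?); scc=(scc[0]=0,scc[1]=1,scc[2]=2,scc[3]=1,scc[4]=1,scc[5]=1,scc[6]=?,scc[7]=?)
step 7: low=(low[0]=0,low[1]=1,low[2]=5,low[3]=1,low[4]=3,low[5]=1,low[6]=6,low[7]=?); scc=(scc[0]=0,scc[1]=1,scc[2]=2,scc[3]=1,scc[4]=1,scc[5]=1,scc[6]=3,scc[7]=?)
step 8: low=(low[0]=0,low[1]=1,low[2]=5,low[3]=1,low[4]=3,low[5]=1,low[6]=6,low[7]=7); scc=(scc[0]=0,scc[1]=1,scc[2]=2,scc[3]=1,scc[4]=1,scc[5]=1,scc[6]=3,scc[7]=4)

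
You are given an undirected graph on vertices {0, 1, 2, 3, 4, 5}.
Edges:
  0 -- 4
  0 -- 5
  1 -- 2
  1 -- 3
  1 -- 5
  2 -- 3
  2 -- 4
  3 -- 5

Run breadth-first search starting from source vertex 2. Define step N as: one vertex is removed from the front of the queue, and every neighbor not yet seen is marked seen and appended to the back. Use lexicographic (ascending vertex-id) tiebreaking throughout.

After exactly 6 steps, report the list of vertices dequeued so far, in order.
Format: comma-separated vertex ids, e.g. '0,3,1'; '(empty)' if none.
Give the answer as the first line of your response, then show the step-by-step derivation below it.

2,1,3,4,5,0

step 1: dequeue 2; queue=[1,3,4]; order=2
step 2: dequeue 1; queue=[3,4,5]; order=2,1
step 3: dequeue 3; queue=[4,5]; order=2,1,3
step 4: dequeue 4; queue=[5,0]; order=2,1,3,4
step 5: dequeue 5; queue=[0]; order=2,1,3,4,5
step 6: dequeue 0; queue=[(empty)]; order=2,1,3,4,5,0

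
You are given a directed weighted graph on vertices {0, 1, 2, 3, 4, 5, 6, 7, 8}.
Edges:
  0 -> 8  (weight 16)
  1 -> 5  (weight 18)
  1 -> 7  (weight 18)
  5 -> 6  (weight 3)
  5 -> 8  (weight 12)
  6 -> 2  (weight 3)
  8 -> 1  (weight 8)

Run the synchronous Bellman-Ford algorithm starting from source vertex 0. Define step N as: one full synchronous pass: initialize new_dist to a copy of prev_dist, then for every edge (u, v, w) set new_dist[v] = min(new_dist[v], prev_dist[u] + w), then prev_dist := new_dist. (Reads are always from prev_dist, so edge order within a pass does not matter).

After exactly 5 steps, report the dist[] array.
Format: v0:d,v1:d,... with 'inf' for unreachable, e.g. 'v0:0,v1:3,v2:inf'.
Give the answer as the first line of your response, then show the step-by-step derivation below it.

v0:0,v1:24,v2:48,v3:inf,v4:inf,v5:42,v6:45,v7:42,v8:16

step 1: dist = v0:0,v1:inf,v2:inf,v3:inf,v4:inf,v5:inf,v6:inf,v7:inf,v8:16
step 2: dist = v0:0,v1:24,v2:inf,v3:inf,v4:inf,v5:inf,v6:inf,v7:inf,v8:16
step 3: dist = v0:0,v1:24,v2:inf,v3:inf,v4:inf,v5:42,v6:inf,v7:42,v8:16
step 4: dist = v0:0,v1:24,v2:inf,v3:inf,v4:inf,v5:42,v6:45,v7:42,v8:16
step 5: dist = v0:0,v1:24,v2:48,v3:inf,v4:inf,v5:42,v6:45,v7:42,v8:16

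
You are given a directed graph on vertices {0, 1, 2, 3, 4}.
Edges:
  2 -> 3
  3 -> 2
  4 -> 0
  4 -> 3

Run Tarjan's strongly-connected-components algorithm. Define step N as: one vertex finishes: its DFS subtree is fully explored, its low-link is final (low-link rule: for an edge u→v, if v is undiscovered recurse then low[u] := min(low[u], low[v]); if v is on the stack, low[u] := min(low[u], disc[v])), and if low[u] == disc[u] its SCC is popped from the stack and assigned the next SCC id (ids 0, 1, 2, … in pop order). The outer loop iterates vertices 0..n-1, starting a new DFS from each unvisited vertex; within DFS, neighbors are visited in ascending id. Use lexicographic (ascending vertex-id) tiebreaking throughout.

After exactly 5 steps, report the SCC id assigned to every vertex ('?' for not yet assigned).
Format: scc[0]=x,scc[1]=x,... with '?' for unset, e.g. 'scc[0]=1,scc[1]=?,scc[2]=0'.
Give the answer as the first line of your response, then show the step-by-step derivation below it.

scc[0]=0,scc[1]=1,scc[2]=2,scc[3]=2,scc[4]=3

step 1: low=(low[0]=0,low[1]=?,low[2]=?,low[3]=?,low[4]=?); scc=(scc[0]=0,scc[1]=?,scc[2]=?,scc[3]=?,scc[4]=?)
step 2: low=(low[0]=0,low[1]=1,low[2]=?,low[3]=?,low[4]=?); scc=(scc[0]=0,scc[1]=1,scc[2]=?,scc[3]=?,scc[4]=?)
step 3: low=(low[0]=0,low[1]=1,low[2]=2,low[3]=2,low[4]=?); scc=(scc[0]=0,scc[1]=1,scc[2]=?,scc[3]=?,scc[4]=?)
step 4: low=(low[0]=0,low[1]=1,low[2]=2,low[3]=2,low[4]=?); scc=(scc[0]=0,scc[1]=1,scc[2]=2,scc[3]=2,scc[4]=?)
step 5: low=(low[0]=0,low[1]=1,low[2]=2,low[3]=2,low[4]=4); scc=(scc[0]=0,scc[1]=1,scc[2]=2,scc[3]=2,scc[4]=3)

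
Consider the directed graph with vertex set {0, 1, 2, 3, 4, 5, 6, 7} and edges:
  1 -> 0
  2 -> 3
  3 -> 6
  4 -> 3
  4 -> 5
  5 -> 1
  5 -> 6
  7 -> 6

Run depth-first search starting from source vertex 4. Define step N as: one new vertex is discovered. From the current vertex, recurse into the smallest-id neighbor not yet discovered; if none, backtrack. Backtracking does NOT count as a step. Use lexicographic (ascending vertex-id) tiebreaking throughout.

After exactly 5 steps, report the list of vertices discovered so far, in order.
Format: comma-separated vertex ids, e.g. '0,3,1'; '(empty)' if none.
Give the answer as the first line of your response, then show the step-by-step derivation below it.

4,3,6,5,1

step 1: discover 4; path=4; order=4
step 2: discover 3; path=4>3; order=4,3
step 3: discover 6; path=4>3>6; order=4,3,6
step 4: discover 5; path=4>5; order=4,3,6,5
step 5: discover 1; path=4>5>1; order=4,3,6,5,1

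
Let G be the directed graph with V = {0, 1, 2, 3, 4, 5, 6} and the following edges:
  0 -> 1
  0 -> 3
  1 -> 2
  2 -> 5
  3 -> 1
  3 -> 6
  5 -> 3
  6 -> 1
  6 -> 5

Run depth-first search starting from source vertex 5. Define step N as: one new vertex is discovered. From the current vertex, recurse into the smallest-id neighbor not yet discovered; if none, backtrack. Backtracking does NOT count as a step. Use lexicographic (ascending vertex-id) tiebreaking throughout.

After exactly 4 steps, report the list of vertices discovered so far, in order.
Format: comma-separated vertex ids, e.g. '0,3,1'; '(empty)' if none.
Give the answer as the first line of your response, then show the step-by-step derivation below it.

5,3,1,2

step 1: discover 5; path=5; order=5
step 2: discover 3; path=5>3; order=5,3
step 3: discover 1; path=5>3>1; order=5,3,1
step 4: discover 2; path=5>3>1>2; order=5,3,1,2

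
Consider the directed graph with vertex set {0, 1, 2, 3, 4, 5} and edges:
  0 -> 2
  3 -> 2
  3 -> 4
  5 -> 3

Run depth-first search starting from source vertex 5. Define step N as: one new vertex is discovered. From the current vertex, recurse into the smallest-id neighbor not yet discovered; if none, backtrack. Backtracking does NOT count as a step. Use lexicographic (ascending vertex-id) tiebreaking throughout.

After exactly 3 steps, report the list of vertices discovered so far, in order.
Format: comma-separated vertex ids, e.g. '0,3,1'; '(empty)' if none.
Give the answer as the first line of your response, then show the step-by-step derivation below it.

5,3,2

step 1: discover 5; path=5; order=5
step 2: discover 3; path=5>3; order=5,3
step 3: discover 2; path=5>3>2; order=5,3,2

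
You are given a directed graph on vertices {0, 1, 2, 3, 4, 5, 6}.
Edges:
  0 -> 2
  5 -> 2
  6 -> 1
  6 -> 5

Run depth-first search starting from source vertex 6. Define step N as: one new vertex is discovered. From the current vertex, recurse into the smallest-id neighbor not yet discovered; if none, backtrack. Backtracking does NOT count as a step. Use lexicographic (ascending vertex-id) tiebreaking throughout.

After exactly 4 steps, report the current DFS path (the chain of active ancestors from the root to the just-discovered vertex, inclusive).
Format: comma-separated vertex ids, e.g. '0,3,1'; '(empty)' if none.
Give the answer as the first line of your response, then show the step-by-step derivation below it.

6,5,2

step 1: discover 6; path=6; order=6
step 2: discover 1; path=6>1; order=6,1
step 3: discover 5; path=6>5; order=6,1,5
step 4: discover 2; path=6>5>2; order=6,1,5,2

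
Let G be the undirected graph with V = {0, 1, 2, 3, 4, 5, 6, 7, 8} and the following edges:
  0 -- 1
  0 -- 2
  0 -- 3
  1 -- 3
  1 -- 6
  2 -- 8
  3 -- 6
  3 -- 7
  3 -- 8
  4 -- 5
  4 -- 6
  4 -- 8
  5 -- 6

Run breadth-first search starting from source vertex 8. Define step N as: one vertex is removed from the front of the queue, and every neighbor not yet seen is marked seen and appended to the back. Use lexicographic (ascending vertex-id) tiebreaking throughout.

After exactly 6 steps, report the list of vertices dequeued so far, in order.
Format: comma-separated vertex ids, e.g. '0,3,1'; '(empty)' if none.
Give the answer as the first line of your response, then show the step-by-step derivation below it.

8,2,3,4,0,1

step 1: dequeue 8; queue=[2,3,4]; order=8
step 2: dequeue 2; queue=[3,4,0]; order=8,2
step 3: dequeue 3; queue=[4,0,1,6,7]; order=8,2,3
step 4: dequeue 4; queue=[0,1,6,7,5]; order=8,2,3,4
step 5: dequeue 0; queue=[1,6,7,5]; order=8,2,3,4,0
step 6: dequeue 1; queue=[6,7,5]; order=8,2,3,4,0,1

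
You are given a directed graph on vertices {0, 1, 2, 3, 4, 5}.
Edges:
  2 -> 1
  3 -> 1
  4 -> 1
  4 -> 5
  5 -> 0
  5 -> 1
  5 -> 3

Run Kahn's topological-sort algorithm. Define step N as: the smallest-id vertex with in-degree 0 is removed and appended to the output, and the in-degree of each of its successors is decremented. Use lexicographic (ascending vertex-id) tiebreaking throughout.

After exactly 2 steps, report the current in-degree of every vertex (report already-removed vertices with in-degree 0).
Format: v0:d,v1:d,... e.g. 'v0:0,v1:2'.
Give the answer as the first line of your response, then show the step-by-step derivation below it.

v0:1,v1:2,v2:0,v3:1,v4:0,v5:0

step 1: output 2; order=[2]; indeg=(1,3,0,1,0,1)
step 2: output 4; order=[2,4]; indeg=(1,2,0,1,0,0)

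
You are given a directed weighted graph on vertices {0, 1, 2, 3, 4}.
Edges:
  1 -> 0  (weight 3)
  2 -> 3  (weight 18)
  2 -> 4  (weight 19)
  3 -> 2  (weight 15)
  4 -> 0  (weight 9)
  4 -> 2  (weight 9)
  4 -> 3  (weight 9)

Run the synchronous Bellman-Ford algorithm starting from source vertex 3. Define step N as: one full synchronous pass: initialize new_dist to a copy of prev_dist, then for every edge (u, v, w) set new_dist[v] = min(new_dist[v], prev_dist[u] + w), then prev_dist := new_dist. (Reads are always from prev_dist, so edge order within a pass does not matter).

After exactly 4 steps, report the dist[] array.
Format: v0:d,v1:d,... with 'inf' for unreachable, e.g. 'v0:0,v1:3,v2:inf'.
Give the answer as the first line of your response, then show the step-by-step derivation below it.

v0:43,v1:inf,v2:15,v3:0,v4:34

step 1: dist = v0:inf,v1:inf,v2:15,v3:0,v4:inf
step 2: dist = v0:inf,v1:inf,v2:15,v3:0,v4:34
step 3: dist = v0:43,v1:inf,v2:15,v3:0,v4:34
step 4: dist = v0:43,v1:inf,v2:15,v3:0,v4:34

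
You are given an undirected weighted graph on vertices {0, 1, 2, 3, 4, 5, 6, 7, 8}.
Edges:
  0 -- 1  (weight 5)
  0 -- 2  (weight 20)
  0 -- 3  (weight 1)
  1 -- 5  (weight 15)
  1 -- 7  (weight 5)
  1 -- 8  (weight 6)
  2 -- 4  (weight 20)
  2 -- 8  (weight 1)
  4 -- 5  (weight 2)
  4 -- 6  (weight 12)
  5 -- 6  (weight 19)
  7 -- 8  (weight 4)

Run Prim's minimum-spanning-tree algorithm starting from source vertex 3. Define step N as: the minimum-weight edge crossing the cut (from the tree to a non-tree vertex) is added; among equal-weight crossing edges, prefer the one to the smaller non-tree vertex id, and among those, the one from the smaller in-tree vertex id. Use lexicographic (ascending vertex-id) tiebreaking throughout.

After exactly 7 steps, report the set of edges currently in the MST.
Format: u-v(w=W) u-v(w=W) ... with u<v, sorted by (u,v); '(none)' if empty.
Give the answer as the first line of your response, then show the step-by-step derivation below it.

0-1(w=5) 0-3(w=1) 1-5(w=15) 1-7(w=5) 2-8(w=1) 4-5(w=2) 7-8(w=4)

step 1: add edge 0-3 (w=1); MST = {0-3(w=1)}
step 2: add edge 0-1 (w=5); MST = {0-1(w=5) 0-3(w=1)}
step 3: add edge 1-7 (w=5); MST = {0-1(w=5) 0-3(w=1) 1-7(w=5)}
step 4: add edge 7-8 (w=4); MST = {0-1(w=5) 0-3(w=1) 1-7(w=5) 7-8(w=4)}
step 5: add edge 2-8 (w=1); MST = {0-1(w=5) 0-3(w=1) 1-7(w=5) 2-8(w=1) 7-8(w=4)}
step 6: add edge 1-5 (w=15); MST = {0-1(w=5) 0-3(w=1) 1-5(w=15) 1-7(w=5) 2-8(w=1) 7-8(w=4)}
step 7: add edge 4-5 (w=2); MST = {0-1(w=5) 0-3(w=1) 1-5(w=15) 1-7(w=5) 2-8(w=1) 4-5(w=2) 7-8(w=4)}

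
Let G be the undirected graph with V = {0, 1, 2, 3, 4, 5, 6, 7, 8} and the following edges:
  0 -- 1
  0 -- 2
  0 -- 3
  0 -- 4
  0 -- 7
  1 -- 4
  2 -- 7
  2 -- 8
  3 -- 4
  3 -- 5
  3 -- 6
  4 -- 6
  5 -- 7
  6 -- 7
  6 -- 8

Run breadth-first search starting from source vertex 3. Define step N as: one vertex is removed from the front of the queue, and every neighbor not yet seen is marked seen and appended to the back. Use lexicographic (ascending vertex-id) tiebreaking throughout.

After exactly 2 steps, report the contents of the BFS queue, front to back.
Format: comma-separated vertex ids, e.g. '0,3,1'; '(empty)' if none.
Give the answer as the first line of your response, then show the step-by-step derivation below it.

4,5,6,1,2,7

step 1: dequeue 3; queue=[0,4,5,6]; order=3
step 2: dequeue 0; queue=[4,5,6,1,2,7]; order=3,0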